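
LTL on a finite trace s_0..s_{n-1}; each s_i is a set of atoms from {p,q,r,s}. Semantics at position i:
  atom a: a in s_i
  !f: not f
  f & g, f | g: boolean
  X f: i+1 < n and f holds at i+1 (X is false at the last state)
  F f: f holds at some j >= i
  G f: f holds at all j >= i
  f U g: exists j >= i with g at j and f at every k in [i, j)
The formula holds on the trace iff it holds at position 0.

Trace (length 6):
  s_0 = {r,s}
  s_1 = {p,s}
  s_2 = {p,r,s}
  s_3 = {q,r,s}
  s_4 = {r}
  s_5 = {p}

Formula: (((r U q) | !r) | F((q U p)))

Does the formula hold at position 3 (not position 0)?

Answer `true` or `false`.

s_0={r,s}: (((r U q) | !r) | F((q U p)))=True ((r U q) | !r)=False (r U q)=False r=True q=False !r=False F((q U p))=True (q U p)=False p=False
s_1={p,s}: (((r U q) | !r) | F((q U p)))=True ((r U q) | !r)=True (r U q)=False r=False q=False !r=True F((q U p))=True (q U p)=True p=True
s_2={p,r,s}: (((r U q) | !r) | F((q U p)))=True ((r U q) | !r)=True (r U q)=True r=True q=False !r=False F((q U p))=True (q U p)=True p=True
s_3={q,r,s}: (((r U q) | !r) | F((q U p)))=True ((r U q) | !r)=True (r U q)=True r=True q=True !r=False F((q U p))=True (q U p)=False p=False
s_4={r}: (((r U q) | !r) | F((q U p)))=True ((r U q) | !r)=False (r U q)=False r=True q=False !r=False F((q U p))=True (q U p)=False p=False
s_5={p}: (((r U q) | !r) | F((q U p)))=True ((r U q) | !r)=True (r U q)=False r=False q=False !r=True F((q U p))=True (q U p)=True p=True
Evaluating at position 3: result = True

Answer: true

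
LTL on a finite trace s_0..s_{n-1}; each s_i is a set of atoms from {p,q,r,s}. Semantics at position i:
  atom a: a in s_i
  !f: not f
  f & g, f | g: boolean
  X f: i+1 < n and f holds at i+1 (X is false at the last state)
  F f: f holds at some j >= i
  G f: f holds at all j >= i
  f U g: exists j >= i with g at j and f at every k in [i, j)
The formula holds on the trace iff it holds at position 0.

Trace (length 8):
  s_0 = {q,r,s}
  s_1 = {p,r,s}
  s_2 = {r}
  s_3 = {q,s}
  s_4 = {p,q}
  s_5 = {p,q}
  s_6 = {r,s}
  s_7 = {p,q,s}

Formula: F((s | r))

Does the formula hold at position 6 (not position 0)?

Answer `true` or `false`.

s_0={q,r,s}: F((s | r))=True (s | r)=True s=True r=True
s_1={p,r,s}: F((s | r))=True (s | r)=True s=True r=True
s_2={r}: F((s | r))=True (s | r)=True s=False r=True
s_3={q,s}: F((s | r))=True (s | r)=True s=True r=False
s_4={p,q}: F((s | r))=True (s | r)=False s=False r=False
s_5={p,q}: F((s | r))=True (s | r)=False s=False r=False
s_6={r,s}: F((s | r))=True (s | r)=True s=True r=True
s_7={p,q,s}: F((s | r))=True (s | r)=True s=True r=False
Evaluating at position 6: result = True

Answer: true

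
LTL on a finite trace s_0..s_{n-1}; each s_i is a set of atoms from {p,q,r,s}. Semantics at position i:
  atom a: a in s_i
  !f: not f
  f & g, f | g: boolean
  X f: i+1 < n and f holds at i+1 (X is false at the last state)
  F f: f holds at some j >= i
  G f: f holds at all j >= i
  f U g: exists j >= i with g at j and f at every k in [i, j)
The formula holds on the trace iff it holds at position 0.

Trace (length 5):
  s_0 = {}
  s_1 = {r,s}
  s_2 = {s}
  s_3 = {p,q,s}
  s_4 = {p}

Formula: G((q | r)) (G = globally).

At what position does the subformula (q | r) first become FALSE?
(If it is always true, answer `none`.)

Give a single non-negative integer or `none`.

Answer: 0

Derivation:
s_0={}: (q | r)=False q=False r=False
s_1={r,s}: (q | r)=True q=False r=True
s_2={s}: (q | r)=False q=False r=False
s_3={p,q,s}: (q | r)=True q=True r=False
s_4={p}: (q | r)=False q=False r=False
G((q | r)) holds globally = False
First violation at position 0.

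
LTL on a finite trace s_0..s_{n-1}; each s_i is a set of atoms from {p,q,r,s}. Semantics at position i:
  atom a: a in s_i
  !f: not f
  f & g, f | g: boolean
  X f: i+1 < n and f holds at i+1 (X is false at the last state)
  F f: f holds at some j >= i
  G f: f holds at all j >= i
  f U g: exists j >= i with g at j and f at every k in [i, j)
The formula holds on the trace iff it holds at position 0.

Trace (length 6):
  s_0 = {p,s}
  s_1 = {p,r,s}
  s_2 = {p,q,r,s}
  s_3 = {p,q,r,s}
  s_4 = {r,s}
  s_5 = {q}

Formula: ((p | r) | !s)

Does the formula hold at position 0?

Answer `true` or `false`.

s_0={p,s}: ((p | r) | !s)=True (p | r)=True p=True r=False !s=False s=True
s_1={p,r,s}: ((p | r) | !s)=True (p | r)=True p=True r=True !s=False s=True
s_2={p,q,r,s}: ((p | r) | !s)=True (p | r)=True p=True r=True !s=False s=True
s_3={p,q,r,s}: ((p | r) | !s)=True (p | r)=True p=True r=True !s=False s=True
s_4={r,s}: ((p | r) | !s)=True (p | r)=True p=False r=True !s=False s=True
s_5={q}: ((p | r) | !s)=True (p | r)=False p=False r=False !s=True s=False

Answer: true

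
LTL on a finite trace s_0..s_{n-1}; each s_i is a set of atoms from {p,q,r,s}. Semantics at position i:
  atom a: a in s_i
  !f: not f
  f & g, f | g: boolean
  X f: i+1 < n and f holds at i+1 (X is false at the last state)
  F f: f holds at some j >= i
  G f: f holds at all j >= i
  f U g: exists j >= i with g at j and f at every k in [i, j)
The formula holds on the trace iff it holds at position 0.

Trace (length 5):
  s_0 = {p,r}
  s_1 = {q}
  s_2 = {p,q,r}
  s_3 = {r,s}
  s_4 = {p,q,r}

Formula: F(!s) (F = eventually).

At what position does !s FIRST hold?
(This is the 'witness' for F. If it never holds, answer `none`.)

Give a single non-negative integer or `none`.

s_0={p,r}: !s=True s=False
s_1={q}: !s=True s=False
s_2={p,q,r}: !s=True s=False
s_3={r,s}: !s=False s=True
s_4={p,q,r}: !s=True s=False
F(!s) holds; first witness at position 0.

Answer: 0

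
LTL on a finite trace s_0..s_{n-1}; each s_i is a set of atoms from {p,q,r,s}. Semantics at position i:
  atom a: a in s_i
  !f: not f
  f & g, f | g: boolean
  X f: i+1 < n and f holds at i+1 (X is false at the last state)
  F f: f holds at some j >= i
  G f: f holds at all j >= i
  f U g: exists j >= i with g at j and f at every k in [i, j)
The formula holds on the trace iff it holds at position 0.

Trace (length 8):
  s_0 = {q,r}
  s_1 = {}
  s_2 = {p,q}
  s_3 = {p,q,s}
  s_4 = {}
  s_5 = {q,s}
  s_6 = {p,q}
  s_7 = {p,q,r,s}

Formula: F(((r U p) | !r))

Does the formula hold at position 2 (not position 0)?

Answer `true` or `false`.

Answer: true

Derivation:
s_0={q,r}: F(((r U p) | !r))=True ((r U p) | !r)=False (r U p)=False r=True p=False !r=False
s_1={}: F(((r U p) | !r))=True ((r U p) | !r)=True (r U p)=False r=False p=False !r=True
s_2={p,q}: F(((r U p) | !r))=True ((r U p) | !r)=True (r U p)=True r=False p=True !r=True
s_3={p,q,s}: F(((r U p) | !r))=True ((r U p) | !r)=True (r U p)=True r=False p=True !r=True
s_4={}: F(((r U p) | !r))=True ((r U p) | !r)=True (r U p)=False r=False p=False !r=True
s_5={q,s}: F(((r U p) | !r))=True ((r U p) | !r)=True (r U p)=False r=False p=False !r=True
s_6={p,q}: F(((r U p) | !r))=True ((r U p) | !r)=True (r U p)=True r=False p=True !r=True
s_7={p,q,r,s}: F(((r U p) | !r))=True ((r U p) | !r)=True (r U p)=True r=True p=True !r=False
Evaluating at position 2: result = True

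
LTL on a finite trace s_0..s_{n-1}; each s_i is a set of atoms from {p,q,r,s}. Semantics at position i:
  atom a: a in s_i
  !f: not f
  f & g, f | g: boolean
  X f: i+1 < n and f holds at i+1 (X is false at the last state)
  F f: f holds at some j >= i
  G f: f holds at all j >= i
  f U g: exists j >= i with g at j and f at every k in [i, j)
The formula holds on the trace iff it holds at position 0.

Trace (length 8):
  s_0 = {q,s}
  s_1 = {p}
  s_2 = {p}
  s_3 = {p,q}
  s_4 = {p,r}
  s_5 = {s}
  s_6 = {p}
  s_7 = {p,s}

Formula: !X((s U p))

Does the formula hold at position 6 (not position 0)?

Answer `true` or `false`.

Answer: false

Derivation:
s_0={q,s}: !X((s U p))=False X((s U p))=True (s U p)=True s=True p=False
s_1={p}: !X((s U p))=False X((s U p))=True (s U p)=True s=False p=True
s_2={p}: !X((s U p))=False X((s U p))=True (s U p)=True s=False p=True
s_3={p,q}: !X((s U p))=False X((s U p))=True (s U p)=True s=False p=True
s_4={p,r}: !X((s U p))=False X((s U p))=True (s U p)=True s=False p=True
s_5={s}: !X((s U p))=False X((s U p))=True (s U p)=True s=True p=False
s_6={p}: !X((s U p))=False X((s U p))=True (s U p)=True s=False p=True
s_7={p,s}: !X((s U p))=True X((s U p))=False (s U p)=True s=True p=True
Evaluating at position 6: result = False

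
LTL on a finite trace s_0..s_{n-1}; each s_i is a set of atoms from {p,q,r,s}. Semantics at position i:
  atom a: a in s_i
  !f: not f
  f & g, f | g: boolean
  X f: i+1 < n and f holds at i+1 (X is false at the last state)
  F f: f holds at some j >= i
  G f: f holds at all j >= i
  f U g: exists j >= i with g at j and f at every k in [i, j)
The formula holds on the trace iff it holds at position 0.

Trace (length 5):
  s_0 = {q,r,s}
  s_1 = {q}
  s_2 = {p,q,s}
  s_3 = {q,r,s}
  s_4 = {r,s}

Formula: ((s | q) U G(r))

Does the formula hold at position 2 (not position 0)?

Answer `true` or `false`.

Answer: true

Derivation:
s_0={q,r,s}: ((s | q) U G(r))=True (s | q)=True s=True q=True G(r)=False r=True
s_1={q}: ((s | q) U G(r))=True (s | q)=True s=False q=True G(r)=False r=False
s_2={p,q,s}: ((s | q) U G(r))=True (s | q)=True s=True q=True G(r)=False r=False
s_3={q,r,s}: ((s | q) U G(r))=True (s | q)=True s=True q=True G(r)=True r=True
s_4={r,s}: ((s | q) U G(r))=True (s | q)=True s=True q=False G(r)=True r=True
Evaluating at position 2: result = True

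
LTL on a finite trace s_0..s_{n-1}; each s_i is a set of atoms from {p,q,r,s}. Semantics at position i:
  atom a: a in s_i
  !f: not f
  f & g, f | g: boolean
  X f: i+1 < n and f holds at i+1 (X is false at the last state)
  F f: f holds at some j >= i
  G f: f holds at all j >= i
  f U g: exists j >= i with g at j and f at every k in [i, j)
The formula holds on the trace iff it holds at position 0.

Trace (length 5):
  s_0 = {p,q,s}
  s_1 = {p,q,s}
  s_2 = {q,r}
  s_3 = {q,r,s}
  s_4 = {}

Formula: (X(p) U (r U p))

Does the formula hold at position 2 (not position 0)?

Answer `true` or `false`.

Answer: false

Derivation:
s_0={p,q,s}: (X(p) U (r U p))=True X(p)=True p=True (r U p)=True r=False
s_1={p,q,s}: (X(p) U (r U p))=True X(p)=False p=True (r U p)=True r=False
s_2={q,r}: (X(p) U (r U p))=False X(p)=False p=False (r U p)=False r=True
s_3={q,r,s}: (X(p) U (r U p))=False X(p)=False p=False (r U p)=False r=True
s_4={}: (X(p) U (r U p))=False X(p)=False p=False (r U p)=False r=False
Evaluating at position 2: result = False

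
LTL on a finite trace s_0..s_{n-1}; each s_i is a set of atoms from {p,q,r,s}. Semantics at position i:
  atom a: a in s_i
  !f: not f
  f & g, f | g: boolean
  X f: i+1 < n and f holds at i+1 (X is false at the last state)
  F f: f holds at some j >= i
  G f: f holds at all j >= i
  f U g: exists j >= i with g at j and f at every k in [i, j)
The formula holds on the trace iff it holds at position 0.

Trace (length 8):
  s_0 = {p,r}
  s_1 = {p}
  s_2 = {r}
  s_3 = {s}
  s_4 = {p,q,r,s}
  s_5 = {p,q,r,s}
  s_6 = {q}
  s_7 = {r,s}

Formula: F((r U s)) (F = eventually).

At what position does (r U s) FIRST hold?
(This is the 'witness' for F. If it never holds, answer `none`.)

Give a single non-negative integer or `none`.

s_0={p,r}: (r U s)=False r=True s=False
s_1={p}: (r U s)=False r=False s=False
s_2={r}: (r U s)=True r=True s=False
s_3={s}: (r U s)=True r=False s=True
s_4={p,q,r,s}: (r U s)=True r=True s=True
s_5={p,q,r,s}: (r U s)=True r=True s=True
s_6={q}: (r U s)=False r=False s=False
s_7={r,s}: (r U s)=True r=True s=True
F((r U s)) holds; first witness at position 2.

Answer: 2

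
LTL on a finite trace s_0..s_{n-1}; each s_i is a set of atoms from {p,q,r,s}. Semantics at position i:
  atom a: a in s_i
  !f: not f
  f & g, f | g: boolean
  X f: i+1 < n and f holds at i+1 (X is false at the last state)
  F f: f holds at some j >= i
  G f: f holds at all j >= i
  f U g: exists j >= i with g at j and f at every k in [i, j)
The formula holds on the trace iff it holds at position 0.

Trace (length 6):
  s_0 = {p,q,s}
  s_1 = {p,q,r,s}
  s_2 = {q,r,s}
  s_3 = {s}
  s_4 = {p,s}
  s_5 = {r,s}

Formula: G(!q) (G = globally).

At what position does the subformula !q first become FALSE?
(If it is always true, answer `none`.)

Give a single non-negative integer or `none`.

Answer: 0

Derivation:
s_0={p,q,s}: !q=False q=True
s_1={p,q,r,s}: !q=False q=True
s_2={q,r,s}: !q=False q=True
s_3={s}: !q=True q=False
s_4={p,s}: !q=True q=False
s_5={r,s}: !q=True q=False
G(!q) holds globally = False
First violation at position 0.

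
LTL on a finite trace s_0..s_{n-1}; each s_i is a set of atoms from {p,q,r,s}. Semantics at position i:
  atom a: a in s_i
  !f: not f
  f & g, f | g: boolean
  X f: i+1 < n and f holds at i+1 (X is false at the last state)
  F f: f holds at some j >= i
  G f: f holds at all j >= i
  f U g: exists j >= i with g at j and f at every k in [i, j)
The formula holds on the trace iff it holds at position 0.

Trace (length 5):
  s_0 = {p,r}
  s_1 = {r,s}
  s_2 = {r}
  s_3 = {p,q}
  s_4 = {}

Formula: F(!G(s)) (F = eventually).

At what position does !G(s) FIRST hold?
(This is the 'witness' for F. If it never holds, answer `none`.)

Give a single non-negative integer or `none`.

s_0={p,r}: !G(s)=True G(s)=False s=False
s_1={r,s}: !G(s)=True G(s)=False s=True
s_2={r}: !G(s)=True G(s)=False s=False
s_3={p,q}: !G(s)=True G(s)=False s=False
s_4={}: !G(s)=True G(s)=False s=False
F(!G(s)) holds; first witness at position 0.

Answer: 0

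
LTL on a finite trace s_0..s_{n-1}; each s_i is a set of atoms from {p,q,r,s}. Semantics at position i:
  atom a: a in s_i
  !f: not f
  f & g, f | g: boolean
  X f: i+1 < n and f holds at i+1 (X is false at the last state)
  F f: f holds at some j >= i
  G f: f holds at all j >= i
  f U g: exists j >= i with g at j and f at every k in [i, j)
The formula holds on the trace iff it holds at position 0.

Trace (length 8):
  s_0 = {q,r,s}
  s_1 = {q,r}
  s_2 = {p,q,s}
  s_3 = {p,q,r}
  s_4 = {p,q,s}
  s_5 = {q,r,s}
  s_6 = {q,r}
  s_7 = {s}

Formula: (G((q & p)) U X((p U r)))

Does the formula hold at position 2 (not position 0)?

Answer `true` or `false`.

Answer: true

Derivation:
s_0={q,r,s}: (G((q & p)) U X((p U r)))=True G((q & p))=False (q & p)=False q=True p=False X((p U r))=True (p U r)=True r=True
s_1={q,r}: (G((q & p)) U X((p U r)))=True G((q & p))=False (q & p)=False q=True p=False X((p U r))=True (p U r)=True r=True
s_2={p,q,s}: (G((q & p)) U X((p U r)))=True G((q & p))=False (q & p)=True q=True p=True X((p U r))=True (p U r)=True r=False
s_3={p,q,r}: (G((q & p)) U X((p U r)))=True G((q & p))=False (q & p)=True q=True p=True X((p U r))=True (p U r)=True r=True
s_4={p,q,s}: (G((q & p)) U X((p U r)))=True G((q & p))=False (q & p)=True q=True p=True X((p U r))=True (p U r)=True r=False
s_5={q,r,s}: (G((q & p)) U X((p U r)))=True G((q & p))=False (q & p)=False q=True p=False X((p U r))=True (p U r)=True r=True
s_6={q,r}: (G((q & p)) U X((p U r)))=False G((q & p))=False (q & p)=False q=True p=False X((p U r))=False (p U r)=True r=True
s_7={s}: (G((q & p)) U X((p U r)))=False G((q & p))=False (q & p)=False q=False p=False X((p U r))=False (p U r)=False r=False
Evaluating at position 2: result = True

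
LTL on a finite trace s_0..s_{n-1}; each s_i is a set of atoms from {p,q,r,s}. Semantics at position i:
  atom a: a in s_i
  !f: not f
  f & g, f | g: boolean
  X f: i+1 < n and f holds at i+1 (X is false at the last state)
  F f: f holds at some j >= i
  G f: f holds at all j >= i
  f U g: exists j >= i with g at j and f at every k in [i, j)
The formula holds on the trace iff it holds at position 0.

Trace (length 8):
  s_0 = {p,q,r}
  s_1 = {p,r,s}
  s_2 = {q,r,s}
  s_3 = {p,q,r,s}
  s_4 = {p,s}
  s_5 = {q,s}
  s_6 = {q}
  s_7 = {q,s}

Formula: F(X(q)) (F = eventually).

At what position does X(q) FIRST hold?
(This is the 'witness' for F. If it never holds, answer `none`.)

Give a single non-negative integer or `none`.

s_0={p,q,r}: X(q)=False q=True
s_1={p,r,s}: X(q)=True q=False
s_2={q,r,s}: X(q)=True q=True
s_3={p,q,r,s}: X(q)=False q=True
s_4={p,s}: X(q)=True q=False
s_5={q,s}: X(q)=True q=True
s_6={q}: X(q)=True q=True
s_7={q,s}: X(q)=False q=True
F(X(q)) holds; first witness at position 1.

Answer: 1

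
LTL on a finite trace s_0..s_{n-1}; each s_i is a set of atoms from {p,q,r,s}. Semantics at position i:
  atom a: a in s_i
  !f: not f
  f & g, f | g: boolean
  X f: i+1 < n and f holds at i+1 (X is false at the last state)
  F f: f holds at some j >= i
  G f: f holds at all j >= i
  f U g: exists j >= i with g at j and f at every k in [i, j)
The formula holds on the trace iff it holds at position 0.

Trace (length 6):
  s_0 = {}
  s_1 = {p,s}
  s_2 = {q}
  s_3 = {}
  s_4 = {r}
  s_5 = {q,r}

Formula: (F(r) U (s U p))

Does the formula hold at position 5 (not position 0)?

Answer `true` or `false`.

s_0={}: (F(r) U (s U p))=True F(r)=True r=False (s U p)=False s=False p=False
s_1={p,s}: (F(r) U (s U p))=True F(r)=True r=False (s U p)=True s=True p=True
s_2={q}: (F(r) U (s U p))=False F(r)=True r=False (s U p)=False s=False p=False
s_3={}: (F(r) U (s U p))=False F(r)=True r=False (s U p)=False s=False p=False
s_4={r}: (F(r) U (s U p))=False F(r)=True r=True (s U p)=False s=False p=False
s_5={q,r}: (F(r) U (s U p))=False F(r)=True r=True (s U p)=False s=False p=False
Evaluating at position 5: result = False

Answer: false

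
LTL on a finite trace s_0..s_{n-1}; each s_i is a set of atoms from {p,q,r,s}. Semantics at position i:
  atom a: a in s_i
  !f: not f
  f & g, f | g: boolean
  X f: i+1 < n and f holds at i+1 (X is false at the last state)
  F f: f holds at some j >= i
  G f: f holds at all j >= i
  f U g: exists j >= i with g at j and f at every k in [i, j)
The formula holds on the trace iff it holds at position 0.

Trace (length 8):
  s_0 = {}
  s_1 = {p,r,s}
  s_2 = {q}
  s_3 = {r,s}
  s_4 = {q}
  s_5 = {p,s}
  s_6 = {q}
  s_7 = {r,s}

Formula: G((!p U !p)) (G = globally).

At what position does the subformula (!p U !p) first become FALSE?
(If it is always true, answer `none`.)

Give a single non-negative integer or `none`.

Answer: 1

Derivation:
s_0={}: (!p U !p)=True !p=True p=False
s_1={p,r,s}: (!p U !p)=False !p=False p=True
s_2={q}: (!p U !p)=True !p=True p=False
s_3={r,s}: (!p U !p)=True !p=True p=False
s_4={q}: (!p U !p)=True !p=True p=False
s_5={p,s}: (!p U !p)=False !p=False p=True
s_6={q}: (!p U !p)=True !p=True p=False
s_7={r,s}: (!p U !p)=True !p=True p=False
G((!p U !p)) holds globally = False
First violation at position 1.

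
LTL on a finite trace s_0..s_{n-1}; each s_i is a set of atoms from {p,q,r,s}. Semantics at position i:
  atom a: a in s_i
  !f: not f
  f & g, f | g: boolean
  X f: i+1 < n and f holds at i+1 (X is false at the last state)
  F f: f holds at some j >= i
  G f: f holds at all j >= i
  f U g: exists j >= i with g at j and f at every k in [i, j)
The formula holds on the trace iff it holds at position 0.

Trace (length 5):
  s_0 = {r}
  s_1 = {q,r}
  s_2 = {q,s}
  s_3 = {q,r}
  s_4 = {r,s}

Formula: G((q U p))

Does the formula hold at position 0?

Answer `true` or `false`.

Answer: false

Derivation:
s_0={r}: G((q U p))=False (q U p)=False q=False p=False
s_1={q,r}: G((q U p))=False (q U p)=False q=True p=False
s_2={q,s}: G((q U p))=False (q U p)=False q=True p=False
s_3={q,r}: G((q U p))=False (q U p)=False q=True p=False
s_4={r,s}: G((q U p))=False (q U p)=False q=False p=False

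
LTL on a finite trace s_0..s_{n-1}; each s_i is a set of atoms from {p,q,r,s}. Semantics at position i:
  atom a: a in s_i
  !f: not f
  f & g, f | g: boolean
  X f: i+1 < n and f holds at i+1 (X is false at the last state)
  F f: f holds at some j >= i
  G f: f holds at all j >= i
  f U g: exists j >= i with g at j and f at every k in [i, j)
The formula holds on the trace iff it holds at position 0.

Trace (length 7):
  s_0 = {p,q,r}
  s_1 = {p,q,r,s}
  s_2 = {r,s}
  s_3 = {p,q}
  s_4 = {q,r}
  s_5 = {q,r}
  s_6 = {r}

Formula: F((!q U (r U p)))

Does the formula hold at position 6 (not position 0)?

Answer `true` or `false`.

s_0={p,q,r}: F((!q U (r U p)))=True (!q U (r U p))=True !q=False q=True (r U p)=True r=True p=True
s_1={p,q,r,s}: F((!q U (r U p)))=True (!q U (r U p))=True !q=False q=True (r U p)=True r=True p=True
s_2={r,s}: F((!q U (r U p)))=True (!q U (r U p))=True !q=True q=False (r U p)=True r=True p=False
s_3={p,q}: F((!q U (r U p)))=True (!q U (r U p))=True !q=False q=True (r U p)=True r=False p=True
s_4={q,r}: F((!q U (r U p)))=False (!q U (r U p))=False !q=False q=True (r U p)=False r=True p=False
s_5={q,r}: F((!q U (r U p)))=False (!q U (r U p))=False !q=False q=True (r U p)=False r=True p=False
s_6={r}: F((!q U (r U p)))=False (!q U (r U p))=False !q=True q=False (r U p)=False r=True p=False
Evaluating at position 6: result = False

Answer: false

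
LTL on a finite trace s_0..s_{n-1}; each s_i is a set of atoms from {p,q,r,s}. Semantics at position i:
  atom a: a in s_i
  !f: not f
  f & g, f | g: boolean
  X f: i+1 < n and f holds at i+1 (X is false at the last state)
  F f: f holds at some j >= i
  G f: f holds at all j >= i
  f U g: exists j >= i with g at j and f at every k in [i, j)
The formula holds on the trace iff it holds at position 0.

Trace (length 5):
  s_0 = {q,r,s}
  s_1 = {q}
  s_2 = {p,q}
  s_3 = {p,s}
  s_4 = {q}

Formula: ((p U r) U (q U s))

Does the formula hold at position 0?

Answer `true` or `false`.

Answer: true

Derivation:
s_0={q,r,s}: ((p U r) U (q U s))=True (p U r)=True p=False r=True (q U s)=True q=True s=True
s_1={q}: ((p U r) U (q U s))=True (p U r)=False p=False r=False (q U s)=True q=True s=False
s_2={p,q}: ((p U r) U (q U s))=True (p U r)=False p=True r=False (q U s)=True q=True s=False
s_3={p,s}: ((p U r) U (q U s))=True (p U r)=False p=True r=False (q U s)=True q=False s=True
s_4={q}: ((p U r) U (q U s))=False (p U r)=False p=False r=False (q U s)=False q=True s=False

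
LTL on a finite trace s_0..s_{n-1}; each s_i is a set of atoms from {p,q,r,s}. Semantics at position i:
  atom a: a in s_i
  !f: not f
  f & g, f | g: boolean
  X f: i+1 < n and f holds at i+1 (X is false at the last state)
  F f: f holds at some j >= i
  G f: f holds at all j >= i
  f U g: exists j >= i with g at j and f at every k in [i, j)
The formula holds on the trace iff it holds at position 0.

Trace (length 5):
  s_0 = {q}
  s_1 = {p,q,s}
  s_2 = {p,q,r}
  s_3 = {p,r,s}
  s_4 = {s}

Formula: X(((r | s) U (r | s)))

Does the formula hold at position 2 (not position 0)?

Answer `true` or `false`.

s_0={q}: X(((r | s) U (r | s)))=True ((r | s) U (r | s))=False (r | s)=False r=False s=False
s_1={p,q,s}: X(((r | s) U (r | s)))=True ((r | s) U (r | s))=True (r | s)=True r=False s=True
s_2={p,q,r}: X(((r | s) U (r | s)))=True ((r | s) U (r | s))=True (r | s)=True r=True s=False
s_3={p,r,s}: X(((r | s) U (r | s)))=True ((r | s) U (r | s))=True (r | s)=True r=True s=True
s_4={s}: X(((r | s) U (r | s)))=False ((r | s) U (r | s))=True (r | s)=True r=False s=True
Evaluating at position 2: result = True

Answer: true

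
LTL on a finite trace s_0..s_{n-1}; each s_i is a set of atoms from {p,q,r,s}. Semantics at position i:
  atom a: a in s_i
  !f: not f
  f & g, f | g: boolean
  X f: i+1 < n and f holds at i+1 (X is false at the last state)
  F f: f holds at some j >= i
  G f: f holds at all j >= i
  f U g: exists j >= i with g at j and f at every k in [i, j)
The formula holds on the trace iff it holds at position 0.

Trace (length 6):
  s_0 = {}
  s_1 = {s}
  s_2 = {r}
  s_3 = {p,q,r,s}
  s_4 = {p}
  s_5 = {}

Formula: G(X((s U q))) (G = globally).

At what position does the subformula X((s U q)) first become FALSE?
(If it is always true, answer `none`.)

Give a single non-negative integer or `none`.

Answer: 0

Derivation:
s_0={}: X((s U q))=False (s U q)=False s=False q=False
s_1={s}: X((s U q))=False (s U q)=False s=True q=False
s_2={r}: X((s U q))=True (s U q)=False s=False q=False
s_3={p,q,r,s}: X((s U q))=False (s U q)=True s=True q=True
s_4={p}: X((s U q))=False (s U q)=False s=False q=False
s_5={}: X((s U q))=False (s U q)=False s=False q=False
G(X((s U q))) holds globally = False
First violation at position 0.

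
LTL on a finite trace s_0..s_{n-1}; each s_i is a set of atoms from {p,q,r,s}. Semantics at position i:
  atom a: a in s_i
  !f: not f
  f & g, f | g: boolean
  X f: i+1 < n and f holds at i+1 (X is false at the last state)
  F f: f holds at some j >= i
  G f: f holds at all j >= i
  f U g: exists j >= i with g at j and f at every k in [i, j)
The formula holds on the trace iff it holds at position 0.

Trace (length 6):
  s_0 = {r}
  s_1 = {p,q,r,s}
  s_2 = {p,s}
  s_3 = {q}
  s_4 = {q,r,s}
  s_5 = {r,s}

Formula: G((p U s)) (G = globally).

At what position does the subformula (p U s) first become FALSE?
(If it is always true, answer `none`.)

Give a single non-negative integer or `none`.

Answer: 0

Derivation:
s_0={r}: (p U s)=False p=False s=False
s_1={p,q,r,s}: (p U s)=True p=True s=True
s_2={p,s}: (p U s)=True p=True s=True
s_3={q}: (p U s)=False p=False s=False
s_4={q,r,s}: (p U s)=True p=False s=True
s_5={r,s}: (p U s)=True p=False s=True
G((p U s)) holds globally = False
First violation at position 0.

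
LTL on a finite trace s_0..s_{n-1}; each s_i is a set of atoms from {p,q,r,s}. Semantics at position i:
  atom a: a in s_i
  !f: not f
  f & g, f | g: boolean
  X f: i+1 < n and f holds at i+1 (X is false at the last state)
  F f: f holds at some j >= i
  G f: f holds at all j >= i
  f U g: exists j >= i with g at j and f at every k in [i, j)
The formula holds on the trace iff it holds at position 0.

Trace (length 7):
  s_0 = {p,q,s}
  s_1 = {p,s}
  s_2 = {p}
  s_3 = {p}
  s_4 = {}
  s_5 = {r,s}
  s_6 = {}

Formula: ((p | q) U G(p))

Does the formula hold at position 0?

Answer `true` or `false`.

s_0={p,q,s}: ((p | q) U G(p))=False (p | q)=True p=True q=True G(p)=False
s_1={p,s}: ((p | q) U G(p))=False (p | q)=True p=True q=False G(p)=False
s_2={p}: ((p | q) U G(p))=False (p | q)=True p=True q=False G(p)=False
s_3={p}: ((p | q) U G(p))=False (p | q)=True p=True q=False G(p)=False
s_4={}: ((p | q) U G(p))=False (p | q)=False p=False q=False G(p)=False
s_5={r,s}: ((p | q) U G(p))=False (p | q)=False p=False q=False G(p)=False
s_6={}: ((p | q) U G(p))=False (p | q)=False p=False q=False G(p)=False

Answer: false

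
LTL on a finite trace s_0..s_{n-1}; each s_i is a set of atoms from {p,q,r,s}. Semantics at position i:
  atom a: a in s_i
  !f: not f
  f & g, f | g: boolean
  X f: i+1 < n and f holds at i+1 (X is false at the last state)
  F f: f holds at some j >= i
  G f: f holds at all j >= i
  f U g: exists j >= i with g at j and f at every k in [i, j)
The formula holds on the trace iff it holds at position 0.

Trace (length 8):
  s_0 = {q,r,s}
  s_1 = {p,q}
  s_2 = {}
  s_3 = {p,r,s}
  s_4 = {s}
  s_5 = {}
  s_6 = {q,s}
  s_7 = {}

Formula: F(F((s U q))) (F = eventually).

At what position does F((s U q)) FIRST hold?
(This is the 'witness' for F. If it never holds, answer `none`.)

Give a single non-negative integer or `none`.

Answer: 0

Derivation:
s_0={q,r,s}: F((s U q))=True (s U q)=True s=True q=True
s_1={p,q}: F((s U q))=True (s U q)=True s=False q=True
s_2={}: F((s U q))=True (s U q)=False s=False q=False
s_3={p,r,s}: F((s U q))=True (s U q)=False s=True q=False
s_4={s}: F((s U q))=True (s U q)=False s=True q=False
s_5={}: F((s U q))=True (s U q)=False s=False q=False
s_6={q,s}: F((s U q))=True (s U q)=True s=True q=True
s_7={}: F((s U q))=False (s U q)=False s=False q=False
F(F((s U q))) holds; first witness at position 0.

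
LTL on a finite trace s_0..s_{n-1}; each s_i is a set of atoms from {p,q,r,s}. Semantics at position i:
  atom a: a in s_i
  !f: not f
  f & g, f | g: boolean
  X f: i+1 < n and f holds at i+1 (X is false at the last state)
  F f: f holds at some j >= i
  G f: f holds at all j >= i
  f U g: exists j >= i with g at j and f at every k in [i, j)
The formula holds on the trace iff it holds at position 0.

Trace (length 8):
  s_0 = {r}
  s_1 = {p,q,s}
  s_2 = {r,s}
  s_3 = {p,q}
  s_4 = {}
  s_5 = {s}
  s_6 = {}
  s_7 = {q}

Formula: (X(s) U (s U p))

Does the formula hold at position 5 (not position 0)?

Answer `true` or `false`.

Answer: false

Derivation:
s_0={r}: (X(s) U (s U p))=True X(s)=True s=False (s U p)=False p=False
s_1={p,q,s}: (X(s) U (s U p))=True X(s)=True s=True (s U p)=True p=True
s_2={r,s}: (X(s) U (s U p))=True X(s)=False s=True (s U p)=True p=False
s_3={p,q}: (X(s) U (s U p))=True X(s)=False s=False (s U p)=True p=True
s_4={}: (X(s) U (s U p))=False X(s)=True s=False (s U p)=False p=False
s_5={s}: (X(s) U (s U p))=False X(s)=False s=True (s U p)=False p=False
s_6={}: (X(s) U (s U p))=False X(s)=False s=False (s U p)=False p=False
s_7={q}: (X(s) U (s U p))=False X(s)=False s=False (s U p)=False p=False
Evaluating at position 5: result = False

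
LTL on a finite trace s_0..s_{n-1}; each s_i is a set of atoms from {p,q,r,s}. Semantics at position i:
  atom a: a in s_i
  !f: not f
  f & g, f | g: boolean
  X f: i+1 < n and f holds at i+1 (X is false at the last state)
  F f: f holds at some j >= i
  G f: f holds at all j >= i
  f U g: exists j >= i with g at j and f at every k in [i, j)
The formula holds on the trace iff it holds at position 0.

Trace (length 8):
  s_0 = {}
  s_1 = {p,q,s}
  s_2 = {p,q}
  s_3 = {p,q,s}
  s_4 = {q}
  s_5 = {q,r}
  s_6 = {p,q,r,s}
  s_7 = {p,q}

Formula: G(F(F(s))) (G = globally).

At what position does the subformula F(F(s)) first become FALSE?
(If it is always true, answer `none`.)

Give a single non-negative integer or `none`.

Answer: 7

Derivation:
s_0={}: F(F(s))=True F(s)=True s=False
s_1={p,q,s}: F(F(s))=True F(s)=True s=True
s_2={p,q}: F(F(s))=True F(s)=True s=False
s_3={p,q,s}: F(F(s))=True F(s)=True s=True
s_4={q}: F(F(s))=True F(s)=True s=False
s_5={q,r}: F(F(s))=True F(s)=True s=False
s_6={p,q,r,s}: F(F(s))=True F(s)=True s=True
s_7={p,q}: F(F(s))=False F(s)=False s=False
G(F(F(s))) holds globally = False
First violation at position 7.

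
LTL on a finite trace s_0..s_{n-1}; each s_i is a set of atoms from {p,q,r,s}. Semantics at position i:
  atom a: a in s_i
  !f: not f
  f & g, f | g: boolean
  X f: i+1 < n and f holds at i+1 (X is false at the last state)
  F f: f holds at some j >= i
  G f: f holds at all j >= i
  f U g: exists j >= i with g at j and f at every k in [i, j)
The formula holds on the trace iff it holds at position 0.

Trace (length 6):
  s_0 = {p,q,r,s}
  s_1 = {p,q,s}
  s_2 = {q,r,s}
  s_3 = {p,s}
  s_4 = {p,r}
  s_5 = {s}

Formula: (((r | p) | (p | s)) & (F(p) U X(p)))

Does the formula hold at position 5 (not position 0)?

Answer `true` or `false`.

Answer: false

Derivation:
s_0={p,q,r,s}: (((r | p) | (p | s)) & (F(p) U X(p)))=True ((r | p) | (p | s))=True (r | p)=True r=True p=True (p | s)=True s=True (F(p) U X(p))=True F(p)=True X(p)=True
s_1={p,q,s}: (((r | p) | (p | s)) & (F(p) U X(p)))=True ((r | p) | (p | s))=True (r | p)=True r=False p=True (p | s)=True s=True (F(p) U X(p))=True F(p)=True X(p)=False
s_2={q,r,s}: (((r | p) | (p | s)) & (F(p) U X(p)))=True ((r | p) | (p | s))=True (r | p)=True r=True p=False (p | s)=True s=True (F(p) U X(p))=True F(p)=True X(p)=True
s_3={p,s}: (((r | p) | (p | s)) & (F(p) U X(p)))=True ((r | p) | (p | s))=True (r | p)=True r=False p=True (p | s)=True s=True (F(p) U X(p))=True F(p)=True X(p)=True
s_4={p,r}: (((r | p) | (p | s)) & (F(p) U X(p)))=False ((r | p) | (p | s))=True (r | p)=True r=True p=True (p | s)=True s=False (F(p) U X(p))=False F(p)=True X(p)=False
s_5={s}: (((r | p) | (p | s)) & (F(p) U X(p)))=False ((r | p) | (p | s))=True (r | p)=False r=False p=False (p | s)=True s=True (F(p) U X(p))=False F(p)=False X(p)=False
Evaluating at position 5: result = False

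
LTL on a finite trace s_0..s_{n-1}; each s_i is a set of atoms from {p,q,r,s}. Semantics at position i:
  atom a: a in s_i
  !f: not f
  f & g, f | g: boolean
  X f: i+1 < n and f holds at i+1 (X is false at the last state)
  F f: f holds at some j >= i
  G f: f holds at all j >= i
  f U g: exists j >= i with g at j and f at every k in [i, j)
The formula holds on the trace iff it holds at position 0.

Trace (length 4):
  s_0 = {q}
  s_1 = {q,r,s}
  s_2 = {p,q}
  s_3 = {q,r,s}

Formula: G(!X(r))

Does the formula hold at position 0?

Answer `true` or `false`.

Answer: false

Derivation:
s_0={q}: G(!X(r))=False !X(r)=False X(r)=True r=False
s_1={q,r,s}: G(!X(r))=False !X(r)=True X(r)=False r=True
s_2={p,q}: G(!X(r))=False !X(r)=False X(r)=True r=False
s_3={q,r,s}: G(!X(r))=True !X(r)=True X(r)=False r=True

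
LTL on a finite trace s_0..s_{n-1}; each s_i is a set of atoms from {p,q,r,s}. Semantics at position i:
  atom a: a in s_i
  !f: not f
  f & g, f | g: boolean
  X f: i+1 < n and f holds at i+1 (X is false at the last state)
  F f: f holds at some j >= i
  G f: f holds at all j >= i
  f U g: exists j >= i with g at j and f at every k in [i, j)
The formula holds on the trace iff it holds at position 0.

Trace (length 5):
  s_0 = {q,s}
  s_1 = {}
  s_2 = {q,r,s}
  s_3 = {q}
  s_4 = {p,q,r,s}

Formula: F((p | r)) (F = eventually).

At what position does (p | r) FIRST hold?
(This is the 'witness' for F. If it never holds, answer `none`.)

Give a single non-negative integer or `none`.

s_0={q,s}: (p | r)=False p=False r=False
s_1={}: (p | r)=False p=False r=False
s_2={q,r,s}: (p | r)=True p=False r=True
s_3={q}: (p | r)=False p=False r=False
s_4={p,q,r,s}: (p | r)=True p=True r=True
F((p | r)) holds; first witness at position 2.

Answer: 2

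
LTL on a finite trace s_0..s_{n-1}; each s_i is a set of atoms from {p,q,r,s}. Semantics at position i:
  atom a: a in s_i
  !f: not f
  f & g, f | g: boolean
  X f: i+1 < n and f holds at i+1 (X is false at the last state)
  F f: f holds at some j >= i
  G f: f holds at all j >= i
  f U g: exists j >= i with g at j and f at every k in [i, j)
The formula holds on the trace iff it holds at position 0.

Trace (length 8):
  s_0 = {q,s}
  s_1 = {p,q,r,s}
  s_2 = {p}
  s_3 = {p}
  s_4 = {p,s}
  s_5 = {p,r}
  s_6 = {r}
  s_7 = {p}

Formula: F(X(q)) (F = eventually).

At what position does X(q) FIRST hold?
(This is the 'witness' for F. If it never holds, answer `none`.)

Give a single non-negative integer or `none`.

Answer: 0

Derivation:
s_0={q,s}: X(q)=True q=True
s_1={p,q,r,s}: X(q)=False q=True
s_2={p}: X(q)=False q=False
s_3={p}: X(q)=False q=False
s_4={p,s}: X(q)=False q=False
s_5={p,r}: X(q)=False q=False
s_6={r}: X(q)=False q=False
s_7={p}: X(q)=False q=False
F(X(q)) holds; first witness at position 0.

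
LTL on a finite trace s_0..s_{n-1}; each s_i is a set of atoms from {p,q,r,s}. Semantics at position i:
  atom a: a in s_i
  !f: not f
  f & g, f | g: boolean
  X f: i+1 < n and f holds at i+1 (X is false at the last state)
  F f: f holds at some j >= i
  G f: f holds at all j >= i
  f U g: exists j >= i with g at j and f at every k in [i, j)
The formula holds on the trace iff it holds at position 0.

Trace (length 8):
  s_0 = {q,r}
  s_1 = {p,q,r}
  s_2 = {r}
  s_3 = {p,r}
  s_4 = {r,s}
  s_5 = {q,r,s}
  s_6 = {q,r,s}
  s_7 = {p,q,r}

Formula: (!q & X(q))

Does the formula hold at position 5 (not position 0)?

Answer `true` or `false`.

s_0={q,r}: (!q & X(q))=False !q=False q=True X(q)=True
s_1={p,q,r}: (!q & X(q))=False !q=False q=True X(q)=False
s_2={r}: (!q & X(q))=False !q=True q=False X(q)=False
s_3={p,r}: (!q & X(q))=False !q=True q=False X(q)=False
s_4={r,s}: (!q & X(q))=True !q=True q=False X(q)=True
s_5={q,r,s}: (!q & X(q))=False !q=False q=True X(q)=True
s_6={q,r,s}: (!q & X(q))=False !q=False q=True X(q)=True
s_7={p,q,r}: (!q & X(q))=False !q=False q=True X(q)=False
Evaluating at position 5: result = False

Answer: false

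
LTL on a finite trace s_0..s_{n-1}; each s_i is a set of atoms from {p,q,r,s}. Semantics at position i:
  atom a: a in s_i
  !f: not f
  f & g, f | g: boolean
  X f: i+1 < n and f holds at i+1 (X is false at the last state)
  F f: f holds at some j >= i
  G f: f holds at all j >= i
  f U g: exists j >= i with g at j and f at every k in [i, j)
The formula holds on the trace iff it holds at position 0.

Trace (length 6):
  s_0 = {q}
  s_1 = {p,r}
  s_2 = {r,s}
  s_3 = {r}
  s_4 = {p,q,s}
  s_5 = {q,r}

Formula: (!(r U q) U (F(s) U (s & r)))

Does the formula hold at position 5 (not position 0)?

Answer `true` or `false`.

Answer: false

Derivation:
s_0={q}: (!(r U q) U (F(s) U (s & r)))=True !(r U q)=False (r U q)=True r=False q=True (F(s) U (s & r))=True F(s)=True s=False (s & r)=False
s_1={p,r}: (!(r U q) U (F(s) U (s & r)))=True !(r U q)=False (r U q)=True r=True q=False (F(s) U (s & r))=True F(s)=True s=False (s & r)=False
s_2={r,s}: (!(r U q) U (F(s) U (s & r)))=True !(r U q)=False (r U q)=True r=True q=False (F(s) U (s & r))=True F(s)=True s=True (s & r)=True
s_3={r}: (!(r U q) U (F(s) U (s & r)))=False !(r U q)=False (r U q)=True r=True q=False (F(s) U (s & r))=False F(s)=True s=False (s & r)=False
s_4={p,q,s}: (!(r U q) U (F(s) U (s & r)))=False !(r U q)=False (r U q)=True r=False q=True (F(s) U (s & r))=False F(s)=True s=True (s & r)=False
s_5={q,r}: (!(r U q) U (F(s) U (s & r)))=False !(r U q)=False (r U q)=True r=True q=True (F(s) U (s & r))=False F(s)=False s=False (s & r)=False
Evaluating at position 5: result = False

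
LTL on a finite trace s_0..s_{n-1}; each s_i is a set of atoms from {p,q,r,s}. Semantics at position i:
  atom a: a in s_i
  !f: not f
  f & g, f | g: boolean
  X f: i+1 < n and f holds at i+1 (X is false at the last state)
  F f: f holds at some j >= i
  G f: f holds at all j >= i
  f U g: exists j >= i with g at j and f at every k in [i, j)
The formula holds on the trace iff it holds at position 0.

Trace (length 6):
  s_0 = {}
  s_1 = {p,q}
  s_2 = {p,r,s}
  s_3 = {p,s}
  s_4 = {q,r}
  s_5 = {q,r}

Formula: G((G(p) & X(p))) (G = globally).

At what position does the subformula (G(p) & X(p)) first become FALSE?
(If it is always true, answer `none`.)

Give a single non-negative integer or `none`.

s_0={}: (G(p) & X(p))=False G(p)=False p=False X(p)=True
s_1={p,q}: (G(p) & X(p))=False G(p)=False p=True X(p)=True
s_2={p,r,s}: (G(p) & X(p))=False G(p)=False p=True X(p)=True
s_3={p,s}: (G(p) & X(p))=False G(p)=False p=True X(p)=False
s_4={q,r}: (G(p) & X(p))=False G(p)=False p=False X(p)=False
s_5={q,r}: (G(p) & X(p))=False G(p)=False p=False X(p)=False
G((G(p) & X(p))) holds globally = False
First violation at position 0.

Answer: 0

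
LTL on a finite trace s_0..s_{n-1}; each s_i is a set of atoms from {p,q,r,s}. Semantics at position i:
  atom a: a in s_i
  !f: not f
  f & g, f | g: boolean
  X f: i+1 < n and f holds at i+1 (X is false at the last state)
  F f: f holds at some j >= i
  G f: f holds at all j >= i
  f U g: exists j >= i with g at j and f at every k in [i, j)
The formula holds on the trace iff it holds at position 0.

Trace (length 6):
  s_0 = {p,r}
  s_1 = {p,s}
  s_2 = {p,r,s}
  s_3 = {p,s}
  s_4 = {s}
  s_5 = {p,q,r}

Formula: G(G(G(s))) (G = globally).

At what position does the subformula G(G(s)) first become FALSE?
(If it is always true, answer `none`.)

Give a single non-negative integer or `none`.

Answer: 0

Derivation:
s_0={p,r}: G(G(s))=False G(s)=False s=False
s_1={p,s}: G(G(s))=False G(s)=False s=True
s_2={p,r,s}: G(G(s))=False G(s)=False s=True
s_3={p,s}: G(G(s))=False G(s)=False s=True
s_4={s}: G(G(s))=False G(s)=False s=True
s_5={p,q,r}: G(G(s))=False G(s)=False s=False
G(G(G(s))) holds globally = False
First violation at position 0.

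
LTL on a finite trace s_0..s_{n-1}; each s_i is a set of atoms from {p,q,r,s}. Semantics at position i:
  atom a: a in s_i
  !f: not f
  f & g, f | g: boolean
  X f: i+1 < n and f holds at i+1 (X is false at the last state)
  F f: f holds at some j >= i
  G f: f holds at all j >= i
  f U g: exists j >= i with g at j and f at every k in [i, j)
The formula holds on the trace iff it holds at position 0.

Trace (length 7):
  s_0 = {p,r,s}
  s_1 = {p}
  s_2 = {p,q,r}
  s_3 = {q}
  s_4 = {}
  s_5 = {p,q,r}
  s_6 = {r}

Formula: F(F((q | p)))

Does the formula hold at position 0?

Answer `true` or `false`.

Answer: true

Derivation:
s_0={p,r,s}: F(F((q | p)))=True F((q | p))=True (q | p)=True q=False p=True
s_1={p}: F(F((q | p)))=True F((q | p))=True (q | p)=True q=False p=True
s_2={p,q,r}: F(F((q | p)))=True F((q | p))=True (q | p)=True q=True p=True
s_3={q}: F(F((q | p)))=True F((q | p))=True (q | p)=True q=True p=False
s_4={}: F(F((q | p)))=True F((q | p))=True (q | p)=False q=False p=False
s_5={p,q,r}: F(F((q | p)))=True F((q | p))=True (q | p)=True q=True p=True
s_6={r}: F(F((q | p)))=False F((q | p))=False (q | p)=False q=False p=False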